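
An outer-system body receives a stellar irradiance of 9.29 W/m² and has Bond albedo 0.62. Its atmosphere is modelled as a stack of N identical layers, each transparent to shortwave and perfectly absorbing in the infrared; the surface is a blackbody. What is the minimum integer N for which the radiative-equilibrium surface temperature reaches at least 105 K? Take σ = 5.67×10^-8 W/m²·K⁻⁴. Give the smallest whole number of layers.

OLR = S(1−α)/4 = 0.8825 W/m²; the top layer radiates at T_e = 62.81 K.
T_s = (N+1)^(1/4)·T_e ≥ 105 K requires N+1 ≥ (T_s/T_e)⁴ = (105/62.81)⁴ = 7.809.
Rounding up, N = 7.

7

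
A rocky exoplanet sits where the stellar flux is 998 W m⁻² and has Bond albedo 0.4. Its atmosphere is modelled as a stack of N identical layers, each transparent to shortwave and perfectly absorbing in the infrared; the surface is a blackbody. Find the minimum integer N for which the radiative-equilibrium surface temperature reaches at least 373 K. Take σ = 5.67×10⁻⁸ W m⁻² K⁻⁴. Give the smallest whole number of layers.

7

The effective emission temperature is T_e = [S(1−α)/(4σ)]^¼ = 226.7 K.
T_s = (N+1)^(1/4)·T_e ≥ 373 K requires N+1 ≥ (T_s/T_e)⁴ = (373/226.7)⁴ = 7.332.
Rounding up, N = 7.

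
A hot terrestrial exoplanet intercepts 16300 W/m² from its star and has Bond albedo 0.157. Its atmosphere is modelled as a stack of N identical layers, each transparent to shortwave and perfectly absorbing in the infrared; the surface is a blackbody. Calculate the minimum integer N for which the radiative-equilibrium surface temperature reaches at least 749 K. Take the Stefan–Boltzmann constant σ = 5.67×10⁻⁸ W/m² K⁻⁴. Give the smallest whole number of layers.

5

The effective emission temperature is T_e = [S(1−α)/(4σ)]^¼ = 496.1 K.
T_s = (N+1)^(1/4)·T_e ≥ 749 K requires N+1 ≥ (T_s/T_e)⁴ = (749/496.1)⁴ = 5.195.
So N ≥ 4.195; the smallest integer is N = 5.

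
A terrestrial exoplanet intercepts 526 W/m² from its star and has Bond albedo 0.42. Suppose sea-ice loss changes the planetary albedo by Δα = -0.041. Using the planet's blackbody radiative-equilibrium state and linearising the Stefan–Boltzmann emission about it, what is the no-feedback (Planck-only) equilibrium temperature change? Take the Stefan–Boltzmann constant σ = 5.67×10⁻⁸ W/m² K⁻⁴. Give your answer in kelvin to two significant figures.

3.4 K

Unperturbed T_e = [526.0·(1−0.42)/(4σ)]^¼ = 191.5 K.
TOA radiative forcing: ΔF = −S·Δα/4 = −526.0·(-0.041)/4 = 5.392 W/m².
Planck response: λ_P = 4σT_e³ = 4·5.67×10⁻⁸·(191.5)³ = 1.593 W/m²/K.
Hence the no-feedback warming is ΔF/(4σT_e³) = 3.38 K.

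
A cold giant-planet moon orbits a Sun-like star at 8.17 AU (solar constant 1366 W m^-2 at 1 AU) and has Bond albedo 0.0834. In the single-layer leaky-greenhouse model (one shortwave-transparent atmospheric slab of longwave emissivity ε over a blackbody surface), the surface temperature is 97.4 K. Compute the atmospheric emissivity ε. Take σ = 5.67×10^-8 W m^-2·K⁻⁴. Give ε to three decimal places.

0.162

Flux at the orbit: S = 1366/(8.17)² = 20.46 W m^-2.
First, T_e = [20.46·(1−0.0834)/(4σ)]^(1/4) = 95.36 K.
T_s⁴ = T_e⁴·2/(2−ε) → ε = 2 − 2(T_e/T_s)⁴ = 2 − 2·(95.36/97.4)⁴ = 0.1620.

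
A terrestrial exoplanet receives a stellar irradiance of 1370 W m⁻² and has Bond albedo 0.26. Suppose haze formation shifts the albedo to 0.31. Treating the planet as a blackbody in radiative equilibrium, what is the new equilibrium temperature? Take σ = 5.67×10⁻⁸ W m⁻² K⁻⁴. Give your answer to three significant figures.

T₂ = [S(1−α₂)/(4σ)]^(1/4) = [1370·0.69/(4σ)]^(1/4) = 254.1 K.

254 K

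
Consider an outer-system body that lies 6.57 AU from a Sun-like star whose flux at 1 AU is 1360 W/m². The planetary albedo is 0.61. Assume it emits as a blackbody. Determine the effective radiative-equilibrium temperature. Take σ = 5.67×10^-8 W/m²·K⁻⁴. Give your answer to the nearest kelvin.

86 K

Irradiance scales as 1/d², so S = 1360 W/m² × (1/6.57)² = 31.51 W/m².
Averaging over the sphere, the absorbed flux is S(1−α)/4 = 3.072 W/m².
In equilibrium σT⁴ equals this, so T = 85.79 K.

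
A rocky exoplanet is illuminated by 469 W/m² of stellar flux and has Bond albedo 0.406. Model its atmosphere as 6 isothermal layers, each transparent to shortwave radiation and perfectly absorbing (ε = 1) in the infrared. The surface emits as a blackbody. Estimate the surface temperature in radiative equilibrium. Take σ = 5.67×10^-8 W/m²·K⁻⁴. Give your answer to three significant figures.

Top-of-atmosphere balance: σT_e⁴ = S(1−α)/4 = 69.65 W/m² → T_e = 187.2 K.
For an N-layer opaque stack, T_s⁴ = (N+1)T_e⁴, hence T_s = (7)^(1/4)×187.2 K = 304.5 K.

305 K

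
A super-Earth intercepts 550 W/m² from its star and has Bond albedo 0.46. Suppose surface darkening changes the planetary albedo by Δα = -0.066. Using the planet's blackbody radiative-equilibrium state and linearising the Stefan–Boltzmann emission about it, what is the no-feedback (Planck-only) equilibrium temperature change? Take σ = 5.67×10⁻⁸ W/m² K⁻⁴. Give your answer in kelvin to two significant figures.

5.8 K

The baseline emission temperature is T_e = 190.2 K.
The change in absorbed flux is Δ[S(1−α)/4] = −SΔα/4 = 9.075 W/m².
Linearising σT⁴ gives d(σT⁴)/dT = 4σT_e³ = 1.561 W/m² per K.
Hence the no-feedback warming is ΔF/(4σT_e³) = 5.81 K.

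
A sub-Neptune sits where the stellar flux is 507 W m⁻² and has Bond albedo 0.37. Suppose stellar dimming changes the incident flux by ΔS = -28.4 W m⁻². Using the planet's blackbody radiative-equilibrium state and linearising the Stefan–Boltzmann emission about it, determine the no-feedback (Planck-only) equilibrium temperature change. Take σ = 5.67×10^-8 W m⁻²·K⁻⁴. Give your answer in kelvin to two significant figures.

-2.7 K

Unperturbed T_e = [507.0·(1−0.37)/(4σ)]^¼ = 193.7 K.
ΔF = Δ[S(1−α)]/4 = (1−0.37)·-28.4/4 = -4.473 W m⁻².
Linearising σT⁴ gives d(σT⁴)/dT = 4σT_e³ = 1.649 W m⁻² per K.
So ΔT₀ = -4.473/1.649 = -2.71 K.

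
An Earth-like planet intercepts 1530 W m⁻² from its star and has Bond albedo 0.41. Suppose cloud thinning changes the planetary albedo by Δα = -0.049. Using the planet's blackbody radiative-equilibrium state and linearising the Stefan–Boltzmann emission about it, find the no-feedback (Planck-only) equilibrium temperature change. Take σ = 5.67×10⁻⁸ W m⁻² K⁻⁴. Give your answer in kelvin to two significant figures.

The baseline emission temperature is T_e = 251.2 K.
ΔF = −(S/4)Δα = −(1530/4)×(-0.049) = 18.74 W m⁻².
Linearising σT⁴ gives d(σT⁴)/dT = 4σT_e³ = 3.594 W m⁻² per K.
ΔT₀ = ΔF/λ_P = 18.74/3.594 = 5.22 K.

5.2 K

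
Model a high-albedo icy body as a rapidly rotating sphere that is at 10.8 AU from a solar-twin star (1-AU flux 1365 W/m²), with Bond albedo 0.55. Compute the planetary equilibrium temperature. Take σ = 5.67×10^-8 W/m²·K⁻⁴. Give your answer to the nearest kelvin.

69 K

By the inverse-square law, S = 1365/10.8² = 11.70 W/m².
Absorbed flux (global mean): S(1−α)/4 = 11.70·0.45/4 = 1.317 W/m².
Set σT⁴ = 1.317 → T = (1.317/σ)^(1/4) = 69.42 K.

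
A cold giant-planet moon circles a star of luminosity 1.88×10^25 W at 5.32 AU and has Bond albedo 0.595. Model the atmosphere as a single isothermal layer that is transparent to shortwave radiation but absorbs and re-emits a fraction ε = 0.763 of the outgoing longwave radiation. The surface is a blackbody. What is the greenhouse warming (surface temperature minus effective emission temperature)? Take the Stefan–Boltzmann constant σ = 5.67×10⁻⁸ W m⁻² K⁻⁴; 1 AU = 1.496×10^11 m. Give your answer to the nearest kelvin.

d = 5.32 × 1.496×10^11 m = 7.959×10^11 m.
Spreading L over a sphere of radius d: S = 1.88×10^25/(4π·7.96×10^11²) = 2.362 W m⁻².
At the top of the atmosphere, σT_e⁴ = S(1−α)/4 = 0.2391 W m⁻², giving T_e = 45.32 K.
Surface balance with a leaky layer gives σT_s⁴ = σT_e⁴·2/(2−ε), so T_s = T_e·[2/(2−0.763)]^(1/4) = 51.10 K.
The atmosphere warms the surface by 5.784 K.

6 K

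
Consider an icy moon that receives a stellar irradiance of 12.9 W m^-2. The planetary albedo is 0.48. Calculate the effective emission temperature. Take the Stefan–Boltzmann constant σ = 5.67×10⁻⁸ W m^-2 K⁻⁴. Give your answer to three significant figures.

Averaging over the sphere, the absorbed flux is S(1−α)/4 = 1.677 W m^-2.
Set σT⁴ = 1.677 → T = (1.677/σ)^(1/4) = 73.75 K.

73.7 K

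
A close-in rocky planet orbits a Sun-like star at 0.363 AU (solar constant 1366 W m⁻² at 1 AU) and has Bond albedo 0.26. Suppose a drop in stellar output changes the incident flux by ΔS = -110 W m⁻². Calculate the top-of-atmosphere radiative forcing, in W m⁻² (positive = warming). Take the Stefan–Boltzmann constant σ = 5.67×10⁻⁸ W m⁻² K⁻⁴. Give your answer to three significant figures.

Flux at the orbit: S = 1366/(0.363)² = 10370 W m⁻².
Only a fraction (1−α) is absorbed and it's spread over 4πR², so ΔF = (1−α)ΔS/4 = -20.35 W m⁻².

-20.4 W m⁻²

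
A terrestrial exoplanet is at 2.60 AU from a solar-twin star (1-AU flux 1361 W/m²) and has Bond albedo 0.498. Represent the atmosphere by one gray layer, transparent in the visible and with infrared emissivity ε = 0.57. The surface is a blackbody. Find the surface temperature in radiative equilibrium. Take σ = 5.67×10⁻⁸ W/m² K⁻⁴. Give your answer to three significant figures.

By the inverse-square law, S = 1361/2.60² = 201.3 W/m².
At the top of the atmosphere, σT_e⁴ = S(1−α)/4 = 25.27 W/m², giving T_e = 145.3 K.
Surface balance with a leaky layer gives σT_s⁴ = σT_e⁴·2/(2−ε), so T_s = T_e·[2/(2−0.57)]^(1/4) = 158.0 K.

158 K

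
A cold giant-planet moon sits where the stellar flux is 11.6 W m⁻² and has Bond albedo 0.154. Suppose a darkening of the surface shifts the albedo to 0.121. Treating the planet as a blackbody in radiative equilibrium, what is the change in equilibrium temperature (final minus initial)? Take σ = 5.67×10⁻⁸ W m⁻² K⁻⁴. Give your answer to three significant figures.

Before: T₁ = [11.60·0.846/(4σ)]^(1/4) = 81.10 K.
After:  T₂ = [11.60·0.879/(4σ)]^(1/4) = 81.88 K.
Change: 81.88 − 81.10 = 0.7796 K.

0.780 K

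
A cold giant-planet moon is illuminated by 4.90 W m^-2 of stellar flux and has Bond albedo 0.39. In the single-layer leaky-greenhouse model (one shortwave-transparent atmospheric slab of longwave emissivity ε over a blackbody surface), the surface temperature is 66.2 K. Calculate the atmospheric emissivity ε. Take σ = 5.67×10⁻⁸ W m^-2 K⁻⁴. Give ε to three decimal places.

0.628

TOA balance gives T_e = 60.25 K.
Inverting T_s⁴ = 2T_e⁴/(2−ε): (T_e/T_s)⁴ = 0.6862, so ε = 2(1 − 0.6862) = 0.6276.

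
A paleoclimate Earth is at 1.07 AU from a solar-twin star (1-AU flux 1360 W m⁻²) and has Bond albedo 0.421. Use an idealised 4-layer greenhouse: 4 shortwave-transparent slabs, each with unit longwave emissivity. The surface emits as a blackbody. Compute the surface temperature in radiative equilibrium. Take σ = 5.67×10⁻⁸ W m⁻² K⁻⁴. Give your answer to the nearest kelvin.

By the inverse-square law, S = 1360/1.07² = 1188 W m⁻².
Top-of-atmosphere balance: σT_e⁴ = S(1−α)/4 = 171.9 W m⁻² → T_e = 234.7 K.
For an N-layer opaque stack, T_s⁴ = (N+1)T_e⁴, hence T_s = (5)^(1/4)×234.7 K = 350.9 K.

351 kelvin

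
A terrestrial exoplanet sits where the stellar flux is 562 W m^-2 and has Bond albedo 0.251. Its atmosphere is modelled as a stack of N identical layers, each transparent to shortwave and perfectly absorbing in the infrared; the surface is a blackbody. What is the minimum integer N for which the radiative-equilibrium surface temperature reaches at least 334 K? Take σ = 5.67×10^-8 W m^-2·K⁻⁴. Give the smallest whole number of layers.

6

OLR = S(1−α)/4 = 105.2 W m^-2; the top layer radiates at T_e = 207.6 K.
T_s = (N+1)^(1/4)·T_e ≥ 334 K requires N+1 ≥ (T_s/T_e)⁴ = (334/207.6)⁴ = 6.705.
So N ≥ 5.705; the smallest integer is N = 6.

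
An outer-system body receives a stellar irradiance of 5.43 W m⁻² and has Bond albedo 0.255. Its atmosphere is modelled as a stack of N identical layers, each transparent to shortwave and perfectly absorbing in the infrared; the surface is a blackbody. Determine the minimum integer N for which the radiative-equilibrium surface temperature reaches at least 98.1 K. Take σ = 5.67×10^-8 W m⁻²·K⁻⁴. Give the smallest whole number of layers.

OLR = S(1−α)/4 = 1.011 W m⁻²; the top layer radiates at T_e = 64.99 K.
T_s = (N+1)^(1/4)·T_e ≥ 98.1 K requires N+1 ≥ (T_s/T_e)⁴ = (98.1/64.99)⁴ = 5.192.
Rounding up, N = 5.

5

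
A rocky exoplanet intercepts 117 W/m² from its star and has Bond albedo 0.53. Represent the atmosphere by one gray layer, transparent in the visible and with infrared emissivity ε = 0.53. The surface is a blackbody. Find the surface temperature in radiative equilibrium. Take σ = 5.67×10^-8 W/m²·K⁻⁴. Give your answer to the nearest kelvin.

135 kelvin

Effective emission temperature (TOA balance): σT_e⁴ = S(1−α)/4 = 13.75 W/m² → T_e = 124.8 K.
The surface balance (absorbed SW + ε·downward IR = σT_s⁴) with T_a⁴ = T_s⁴/2 reduces to T_s = T_e·[2/(2−ε)]^¼ = 134.8 K.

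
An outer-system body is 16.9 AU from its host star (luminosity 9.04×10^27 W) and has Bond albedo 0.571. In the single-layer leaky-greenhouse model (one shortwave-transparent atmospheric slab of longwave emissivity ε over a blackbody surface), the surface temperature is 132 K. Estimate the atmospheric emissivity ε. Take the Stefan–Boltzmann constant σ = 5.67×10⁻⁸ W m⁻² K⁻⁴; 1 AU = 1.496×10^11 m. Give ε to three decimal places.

Orbital distance: d = 16.9 AU = 2.528×10^12 m.
Spreading L over a sphere of radius d: S = 9.04×10^27/(4π·2.53×10^12²) = 112.5 W m⁻².
First, T_e = [112.5·(1−0.571)/(4σ)]^(1/4) = 120.8 K.
T_s⁴ = T_e⁴·2/(2−ε) → ε = 2 − 2(T_e/T_s)⁴ = 2 − 2·(120.8/132)⁴ = 0.5976.

0.598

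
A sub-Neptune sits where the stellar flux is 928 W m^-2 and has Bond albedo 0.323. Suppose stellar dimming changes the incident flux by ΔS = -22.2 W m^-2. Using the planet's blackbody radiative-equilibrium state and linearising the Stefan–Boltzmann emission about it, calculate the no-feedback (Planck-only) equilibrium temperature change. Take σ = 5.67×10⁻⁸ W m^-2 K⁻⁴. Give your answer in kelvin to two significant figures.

-1.4 K

Unperturbed T_e = [928.0·(1−0.323)/(4σ)]^¼ = 229.4 K.
TOA radiative forcing: ΔF = (1−α)ΔS/4 = 0.677·(-22.2)/4 = -3.757 W m^-2.
Linearising σT⁴ gives d(σT⁴)/dT = 4σT_e³ = 2.739 W m^-2 per K.
So ΔT₀ = -3.757/2.739 = -1.37 K.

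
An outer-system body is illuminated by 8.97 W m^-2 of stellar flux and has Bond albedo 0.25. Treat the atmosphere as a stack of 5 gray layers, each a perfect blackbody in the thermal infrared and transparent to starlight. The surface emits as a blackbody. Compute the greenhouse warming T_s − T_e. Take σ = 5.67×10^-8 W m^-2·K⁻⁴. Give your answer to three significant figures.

Top-of-atmosphere balance: σT_e⁴ = S(1−α)/4 = 1.682 W m^-2 → T_e = 73.80 K.
T_s = (N+1)^(1/4)·T_e = 115.5 K.
So the greenhouse effect raises the surface by 115.5 − 73.80 = 41.70 K.

41.7 kelvin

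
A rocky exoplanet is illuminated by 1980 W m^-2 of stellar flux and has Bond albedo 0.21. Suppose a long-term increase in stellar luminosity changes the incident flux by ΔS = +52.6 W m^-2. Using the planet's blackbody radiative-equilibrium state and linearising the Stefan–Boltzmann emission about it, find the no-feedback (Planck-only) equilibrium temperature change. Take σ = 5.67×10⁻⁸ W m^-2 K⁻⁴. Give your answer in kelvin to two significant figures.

Unperturbed T_e = [1980·(1−0.21)/(4σ)]^¼ = 288.2 K.
TOA radiative forcing: ΔF = (1−α)ΔS/4 = 0.79·(+52.6)/4 = 10.39 W m^-2.
The Planck feedback parameter is 4σT_e³ = 5.428 W m^-2/K.
Hence the no-feedback warming is ΔF/(4σT_e³) = 1.91 K.

1.9 K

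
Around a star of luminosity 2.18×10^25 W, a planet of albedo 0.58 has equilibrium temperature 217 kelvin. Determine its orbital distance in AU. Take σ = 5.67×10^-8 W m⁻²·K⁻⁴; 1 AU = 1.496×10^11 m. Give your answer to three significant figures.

Required flux: S = 4σT⁴/(1−α) = 1197 W m⁻².
S = L/(4πd²) → d = √(L/4πS) = √(2.18×10^25/(4π·1197)) = 3.806×10^10 m = 0.2544 AU.

0.254 AU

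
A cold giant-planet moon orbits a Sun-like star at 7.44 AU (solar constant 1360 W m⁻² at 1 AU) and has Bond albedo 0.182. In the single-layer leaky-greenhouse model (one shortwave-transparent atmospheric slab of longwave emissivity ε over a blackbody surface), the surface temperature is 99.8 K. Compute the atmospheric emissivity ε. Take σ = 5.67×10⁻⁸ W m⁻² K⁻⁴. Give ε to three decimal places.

0.213

Flux at the orbit: S = 1360/(7.44)² = 24.57 W m⁻².
Effective temperature: T_e = [S(1−α)/(4σ)]^(1/4) = 97.02 K.
Inverting T_s⁴ = 2T_e⁴/(2−ε): (T_e/T_s)⁴ = 0.8933, so ε = 2(1 − 0.8933) = 0.2135.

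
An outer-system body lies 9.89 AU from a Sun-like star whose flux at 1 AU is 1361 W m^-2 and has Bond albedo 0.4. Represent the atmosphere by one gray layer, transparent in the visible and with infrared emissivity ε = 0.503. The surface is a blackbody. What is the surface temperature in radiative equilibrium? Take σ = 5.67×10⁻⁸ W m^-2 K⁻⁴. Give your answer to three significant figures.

Irradiance scales as 1/d², so S = 1361 W m^-2 × (1/9.89)² = 13.91 W m^-2.
Effective emission temperature (TOA balance): σT_e⁴ = S(1−α)/4 = 2.087 W m^-2 → T_e = 77.89 K.
Surface balance with a leaky layer gives σT_s⁴ = σT_e⁴·2/(2−ε), so T_s = T_e·[2/(2−0.503)]^(1/4) = 83.74 K.

83.7 kelvin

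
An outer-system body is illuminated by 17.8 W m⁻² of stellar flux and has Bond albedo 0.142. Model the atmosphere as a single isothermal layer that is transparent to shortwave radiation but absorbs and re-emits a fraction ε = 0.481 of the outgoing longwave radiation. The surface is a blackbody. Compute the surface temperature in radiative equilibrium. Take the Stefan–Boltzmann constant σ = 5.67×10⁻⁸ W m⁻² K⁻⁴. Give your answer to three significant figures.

97.0 K

At the top of the atmosphere, σT_e⁴ = S(1−α)/4 = 3.818 W m⁻², giving T_e = 90.59 K.
The surface balance (absorbed SW + ε·downward IR = σT_s⁴) with T_a⁴ = T_s⁴/2 reduces to T_s = T_e·[2/(2−ε)]^¼ = 97.04 K.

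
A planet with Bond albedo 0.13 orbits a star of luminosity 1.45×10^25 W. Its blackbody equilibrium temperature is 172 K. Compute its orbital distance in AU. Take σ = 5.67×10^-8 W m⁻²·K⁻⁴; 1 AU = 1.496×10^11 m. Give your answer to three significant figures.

0.475 AU

The flux needed for this T is 4σT⁴/(1−0.13) = 228.2 W m⁻².
S = L/(4πd²) → d = √(L/4πS) = √(1.45×10^25/(4π·228.2)) = 7.111×10^10 m = 0.4754 AU.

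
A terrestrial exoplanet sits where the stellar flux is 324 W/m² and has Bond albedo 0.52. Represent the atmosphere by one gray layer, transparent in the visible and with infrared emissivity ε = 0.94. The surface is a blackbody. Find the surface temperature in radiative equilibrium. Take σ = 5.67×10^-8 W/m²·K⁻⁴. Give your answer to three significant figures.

190 K

At the top of the atmosphere, σT_e⁴ = S(1−α)/4 = 38.88 W/m², giving T_e = 161.8 K.
The surface balance (absorbed SW + ε·downward IR = σT_s⁴) with T_a⁴ = T_s⁴/2 reduces to T_s = T_e·[2/(2−ε)]^¼ = 189.7 K.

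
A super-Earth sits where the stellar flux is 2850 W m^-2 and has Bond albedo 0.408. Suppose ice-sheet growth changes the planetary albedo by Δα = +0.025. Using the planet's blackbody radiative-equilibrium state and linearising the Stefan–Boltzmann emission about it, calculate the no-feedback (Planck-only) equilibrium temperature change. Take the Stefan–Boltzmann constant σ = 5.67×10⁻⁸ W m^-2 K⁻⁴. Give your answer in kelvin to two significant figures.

-3.1 K

The baseline emission temperature is T_e = 293.7 K.
ΔF = −(S/4)Δα = −(2850/4)×(+0.025) = -17.81 W m^-2.
Linearising σT⁴ gives d(σT⁴)/dT = 4σT_e³ = 5.745 W m^-2 per K.
Hence the no-feedback warming is ΔF/(4σT_e³) = -3.10 K.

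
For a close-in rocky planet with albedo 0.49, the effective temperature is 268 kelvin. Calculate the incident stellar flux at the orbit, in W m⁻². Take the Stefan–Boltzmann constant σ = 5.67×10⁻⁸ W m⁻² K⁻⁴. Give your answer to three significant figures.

2290 W m⁻²

Invert the energy balance for S: S = 4σT⁴/(1−α).
σT⁴ = 5.67×10⁻⁸·(268)⁴ = 292.5 W m⁻².
So S = 4×292.5/(1−0.49) = 2294 W m⁻².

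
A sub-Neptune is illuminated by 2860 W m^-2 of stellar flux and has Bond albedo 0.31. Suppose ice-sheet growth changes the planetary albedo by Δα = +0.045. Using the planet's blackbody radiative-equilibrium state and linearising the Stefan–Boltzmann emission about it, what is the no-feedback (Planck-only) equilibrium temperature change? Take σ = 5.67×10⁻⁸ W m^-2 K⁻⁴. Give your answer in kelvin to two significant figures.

Unperturbed T_e = [2860·(1−0.31)/(4σ)]^¼ = 305.4 K.
ΔF = −(S/4)Δα = −(2860/4)×(+0.045) = -32.17 W m^-2.
Linearising σT⁴ gives d(σT⁴)/dT = 4σT_e³ = 6.461 W m^-2 per K.
ΔT₀ = ΔF/λ_P = -32.17/6.461 = -4.98 K.

-5.0 kelvin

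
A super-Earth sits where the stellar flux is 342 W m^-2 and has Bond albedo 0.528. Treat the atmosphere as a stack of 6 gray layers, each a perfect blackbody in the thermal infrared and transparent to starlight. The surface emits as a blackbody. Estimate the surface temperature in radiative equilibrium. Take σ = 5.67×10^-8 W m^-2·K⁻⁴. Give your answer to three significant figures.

266 K

Top-of-atmosphere balance: σT_e⁴ = S(1−α)/4 = 40.36 W m^-2 → T_e = 163.3 K.
For an N-layer opaque stack, T_s⁴ = (N+1)T_e⁴, hence T_s = (7)^(1/4)×163.3 K = 265.7 K.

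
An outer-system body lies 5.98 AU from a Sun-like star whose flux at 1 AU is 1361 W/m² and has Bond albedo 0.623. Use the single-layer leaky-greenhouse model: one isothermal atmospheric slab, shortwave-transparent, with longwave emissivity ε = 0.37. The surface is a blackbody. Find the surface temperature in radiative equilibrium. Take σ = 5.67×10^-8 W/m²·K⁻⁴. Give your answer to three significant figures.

93.9 K

By the inverse-square law, S = 1361/5.98² = 38.06 W/m².
At the top of the atmosphere, σT_e⁴ = S(1−α)/4 = 3.587 W/m², giving T_e = 89.18 K.
Surface balance with a leaky layer gives σT_s⁴ = σT_e⁴·2/(2−ε), so T_s = T_e·[2/(2−0.37)]^(1/4) = 93.86 K.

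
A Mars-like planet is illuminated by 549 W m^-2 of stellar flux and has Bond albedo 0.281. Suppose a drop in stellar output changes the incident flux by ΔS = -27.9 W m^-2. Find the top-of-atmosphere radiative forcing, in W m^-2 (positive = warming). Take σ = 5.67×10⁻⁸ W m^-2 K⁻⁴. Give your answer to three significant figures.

-5.02 W m^-2

ΔF = Δ[S(1−α)]/4 = (1−0.281)·-27.9/4 = -5.015 W m^-2.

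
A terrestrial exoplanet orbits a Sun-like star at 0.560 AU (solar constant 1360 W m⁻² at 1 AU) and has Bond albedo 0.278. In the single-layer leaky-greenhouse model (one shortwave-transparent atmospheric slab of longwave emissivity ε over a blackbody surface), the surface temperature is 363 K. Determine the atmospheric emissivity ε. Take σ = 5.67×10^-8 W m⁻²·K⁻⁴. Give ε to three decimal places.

By the inverse-square law, S = 1360/0.560² = 4337 W m⁻².
Effective temperature: T_e = [S(1−α)/(4σ)]^(1/4) = 342.8 K.
Inverting T_s⁴ = 2T_e⁴/(2−ε): (T_e/T_s)⁴ = 0.7951, so ε = 2(1 − 0.7951) = 0.4098.

0.410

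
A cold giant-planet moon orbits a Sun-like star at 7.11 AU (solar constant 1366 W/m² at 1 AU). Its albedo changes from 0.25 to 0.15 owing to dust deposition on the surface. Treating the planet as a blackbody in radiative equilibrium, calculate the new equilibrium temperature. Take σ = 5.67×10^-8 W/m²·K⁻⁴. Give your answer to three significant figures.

By the inverse-square law, S = 1366/7.11² = 27.02 W/m².
New equilibrium: T₂ = [(1−0.15)·27.02/(4σ)]^(1/4) = 100.3 K.

100 K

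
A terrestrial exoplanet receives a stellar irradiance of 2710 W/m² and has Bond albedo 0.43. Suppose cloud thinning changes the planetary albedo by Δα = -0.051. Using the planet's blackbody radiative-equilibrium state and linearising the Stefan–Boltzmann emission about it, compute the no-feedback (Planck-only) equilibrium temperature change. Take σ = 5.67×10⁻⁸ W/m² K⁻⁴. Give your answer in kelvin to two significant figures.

6.4 K

The baseline emission temperature is T_e = 287.3 K.
ΔF = −(S/4)Δα = −(2710/4)×(-0.051) = 34.55 W/m².
The Planck feedback parameter is 4σT_e³ = 5.377 W/m²/K.
ΔT₀ = ΔF/λ_P = 34.55/5.377 = 6.43 K.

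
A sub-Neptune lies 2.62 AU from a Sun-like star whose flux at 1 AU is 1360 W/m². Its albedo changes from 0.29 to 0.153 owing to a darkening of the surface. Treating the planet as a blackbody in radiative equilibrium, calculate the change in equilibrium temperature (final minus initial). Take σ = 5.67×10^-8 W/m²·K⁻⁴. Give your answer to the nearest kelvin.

Irradiance scales as 1/d², so S = 1360 W/m² × (1/2.62)² = 198.1 W/m².
Before: T₁ = [198.1·0.71/(4σ)]^(1/4) = 157.8 K.
After:  T₂ = [198.1·0.847/(4σ)]^(1/4) = 164.9 K.
ΔT = T₂ − T₁ = 7.117 K.

7 K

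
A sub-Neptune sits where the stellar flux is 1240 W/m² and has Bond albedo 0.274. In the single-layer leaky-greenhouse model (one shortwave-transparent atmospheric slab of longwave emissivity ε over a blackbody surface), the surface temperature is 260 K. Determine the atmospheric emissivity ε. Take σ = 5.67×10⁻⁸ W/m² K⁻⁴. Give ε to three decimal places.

0.263

Effective temperature: T_e = [S(1−α)/(4σ)]^(1/4) = 251.0 K.
Since (2−ε)/2 = (T_e/T_s)⁴ = 0.8686, ε = 0.2628.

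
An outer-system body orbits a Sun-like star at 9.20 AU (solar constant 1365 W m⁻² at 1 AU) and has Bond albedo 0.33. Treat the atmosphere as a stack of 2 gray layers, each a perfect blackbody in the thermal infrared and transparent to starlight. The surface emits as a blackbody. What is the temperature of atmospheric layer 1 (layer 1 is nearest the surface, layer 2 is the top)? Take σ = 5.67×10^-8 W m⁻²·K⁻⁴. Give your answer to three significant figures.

By the inverse-square law, S = 1365/9.20² = 16.13 W m⁻².
OLR = S(1−α)/4 = 2.701 W m⁻²; the top layer radiates at T_e = 83.08 K.
The net upward flux σT_e⁴ is constant between every pair of levels, so T_k⁴ = (N+1−k)T_e⁴.
T_1 = (2)^(1/4)·83.08 = 98.80 K.

98.8 K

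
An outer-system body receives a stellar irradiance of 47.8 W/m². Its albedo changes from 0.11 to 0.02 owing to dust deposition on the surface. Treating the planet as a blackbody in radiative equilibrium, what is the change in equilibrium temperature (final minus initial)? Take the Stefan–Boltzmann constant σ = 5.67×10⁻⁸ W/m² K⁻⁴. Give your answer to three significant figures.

2.85 K

With α = 0.11, T₁ = 117.0 K.
With α = 0.02, T₂ = 119.9 K.
Change: 119.9 − 117.0 = 2.853 K.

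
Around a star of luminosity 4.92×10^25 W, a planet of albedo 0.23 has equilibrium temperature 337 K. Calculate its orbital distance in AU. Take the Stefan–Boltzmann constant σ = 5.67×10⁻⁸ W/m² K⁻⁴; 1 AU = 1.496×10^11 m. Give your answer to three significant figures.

The flux needed for this T is 4σT⁴/(1−0.23) = 3799 W/m².
From L = 4πd²S, d = √(4.92×10^25/(4π·3799)) = 3.210×10^10 m = 0.2146 AU.

0.215 AU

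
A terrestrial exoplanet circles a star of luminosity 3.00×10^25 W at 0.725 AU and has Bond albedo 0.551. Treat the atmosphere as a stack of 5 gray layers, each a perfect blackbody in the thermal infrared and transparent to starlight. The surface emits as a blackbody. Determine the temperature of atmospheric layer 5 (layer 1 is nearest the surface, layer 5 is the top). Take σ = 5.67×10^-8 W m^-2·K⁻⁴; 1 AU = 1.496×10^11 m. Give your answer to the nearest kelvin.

142 kelvin

Orbital distance: d = 0.725 AU = 1.085×10^11 m.
S = L/(4πd²) = 202.9 W m^-2.
Top-of-atmosphere balance: σT_e⁴ = S(1−α)/4 = 22.78 W m^-2 → T_e = 141.6 K.
The net upward flux σT_e⁴ is constant between every pair of levels, so T_k⁴ = (N+1−k)T_e⁴.
T_5 = (1)^(1/4)·141.6 = 141.6 K.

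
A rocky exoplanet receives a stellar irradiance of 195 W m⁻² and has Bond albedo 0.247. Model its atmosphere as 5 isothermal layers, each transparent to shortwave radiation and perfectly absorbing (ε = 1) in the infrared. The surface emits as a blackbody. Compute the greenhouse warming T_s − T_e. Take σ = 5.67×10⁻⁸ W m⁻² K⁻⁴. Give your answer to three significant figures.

The effective emission temperature is T_e = [S(1−α)/(4σ)]^¼ = 159.5 K.
T_s = (N+1)^(1/4)·T_e = 249.7 K.
Warming: T_s − T_e = 90.14 K.

90.1 K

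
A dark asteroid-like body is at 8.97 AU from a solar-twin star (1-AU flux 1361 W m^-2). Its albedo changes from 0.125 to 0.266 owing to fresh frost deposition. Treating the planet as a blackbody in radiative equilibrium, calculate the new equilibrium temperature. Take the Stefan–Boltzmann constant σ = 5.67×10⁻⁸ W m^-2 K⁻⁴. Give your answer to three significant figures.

86.0 K

Flux at the orbit: S = 1361/(8.97)² = 16.92 W m^-2.
T₂ = [S(1−α₂)/(4σ)]^(1/4) = [16.92·0.734/(4σ)]^(1/4) = 86.02 K.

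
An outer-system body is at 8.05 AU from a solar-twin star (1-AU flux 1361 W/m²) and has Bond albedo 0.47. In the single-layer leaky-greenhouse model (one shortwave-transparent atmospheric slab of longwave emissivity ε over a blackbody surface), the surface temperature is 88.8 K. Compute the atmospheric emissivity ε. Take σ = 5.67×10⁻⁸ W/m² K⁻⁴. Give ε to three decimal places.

0.421

Irradiance scales as 1/d², so S = 1361 W/m² × (1/8.05)² = 21.00 W/m².
TOA balance gives T_e = 83.70 K.
Inverting T_s⁴ = 2T_e⁴/(2−ε): (T_e/T_s)⁴ = 0.7893, so ε = 2(1 − 0.7893) = 0.4214.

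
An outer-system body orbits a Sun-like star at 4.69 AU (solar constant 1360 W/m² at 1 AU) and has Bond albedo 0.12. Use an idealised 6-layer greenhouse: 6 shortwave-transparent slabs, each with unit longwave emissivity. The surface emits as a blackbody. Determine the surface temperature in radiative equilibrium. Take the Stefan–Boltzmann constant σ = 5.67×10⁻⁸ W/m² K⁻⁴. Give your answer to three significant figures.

202 kelvin

Flux at the orbit: S = 1360/(4.69)² = 61.83 W/m².
OLR = S(1−α)/4 = 13.60 W/m²; the top layer radiates at T_e = 124.5 K.
Layer-by-layer balance gives σT_s⁴ = (N+1)σT_e⁴, so T_s = 7^¼·124.5 = 202.4 K.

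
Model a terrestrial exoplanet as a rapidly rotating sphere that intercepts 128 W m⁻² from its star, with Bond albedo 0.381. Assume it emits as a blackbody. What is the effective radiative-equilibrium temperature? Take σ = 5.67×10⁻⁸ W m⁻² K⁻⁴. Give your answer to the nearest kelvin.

137 K

Averaging over the sphere, the absorbed flux is S(1−α)/4 = 19.81 W m⁻².
Set σT⁴ = 19.81 → T = (19.81/σ)^(1/4) = 136.7 K.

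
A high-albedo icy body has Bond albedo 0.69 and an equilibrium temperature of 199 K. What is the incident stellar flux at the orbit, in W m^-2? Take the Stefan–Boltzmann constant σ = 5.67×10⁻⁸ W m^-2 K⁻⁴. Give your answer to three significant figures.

Invert the energy balance for S: S = 4σT⁴/(1−α).
The emitted flux is σT⁴ = 88.92 W m^-2.
So S = 4×88.92/(1−0.69) = 1147 W m^-2.

1150 W m^-2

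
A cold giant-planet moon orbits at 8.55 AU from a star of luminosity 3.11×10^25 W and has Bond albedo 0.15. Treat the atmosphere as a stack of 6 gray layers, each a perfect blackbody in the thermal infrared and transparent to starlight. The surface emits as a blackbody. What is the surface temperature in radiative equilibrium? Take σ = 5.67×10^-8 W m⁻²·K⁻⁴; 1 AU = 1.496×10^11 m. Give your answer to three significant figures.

d = 8.55 × 1.496×10^11 m = 1.279×10^12 m.
S = L/(4πd²) = 1.513 W m⁻².
OLR = S(1−α)/4 = 0.3215 W m⁻²; the top layer radiates at T_e = 48.80 K.
For an N-layer opaque stack, T_s⁴ = (N+1)T_e⁴, hence T_s = (7)^(1/4)×48.80 K = 79.37 K.

79.4 K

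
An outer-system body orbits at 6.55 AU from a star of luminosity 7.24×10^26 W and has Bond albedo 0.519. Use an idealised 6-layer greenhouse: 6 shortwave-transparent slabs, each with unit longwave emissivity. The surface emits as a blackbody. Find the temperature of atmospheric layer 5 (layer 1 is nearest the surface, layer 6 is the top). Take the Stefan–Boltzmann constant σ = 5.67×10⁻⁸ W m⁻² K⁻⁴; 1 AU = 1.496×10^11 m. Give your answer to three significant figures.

d = 6.55 × 1.496×10^11 m = 9.799×10^11 m.
Flux at the orbit: S = L/(4πd²) = 7.24×10^26/(4π·(9.80×10^11)²) = 60.00 W m⁻².
Top-of-atmosphere balance: σT_e⁴ = S(1−α)/4 = 7.216 W m⁻² → T_e = 106.2 K.
Each opaque layer satisfies 2T_j⁴ = T_{j−1}⁴ + T_{j+1}⁴, giving T_k⁴ = (N+1−k)T_e⁴.
T_5 = (2)^(1/4)·106.2 = 126.3 K.

126 kelvin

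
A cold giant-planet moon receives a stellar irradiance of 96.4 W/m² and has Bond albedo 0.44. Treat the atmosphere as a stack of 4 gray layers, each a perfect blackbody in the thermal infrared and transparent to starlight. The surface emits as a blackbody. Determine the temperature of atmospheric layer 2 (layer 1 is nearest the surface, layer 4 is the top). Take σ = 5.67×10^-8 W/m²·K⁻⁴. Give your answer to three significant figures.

163 K

Top-of-atmosphere balance: σT_e⁴ = S(1−α)/4 = 13.50 W/m² → T_e = 124.2 K.
In the N-layer model, layer k (counted from the surface) has T_k = (N+1−k)^(1/4)·T_e.
T_2 = (3)^(1/4)·124.2 = 163.5 K.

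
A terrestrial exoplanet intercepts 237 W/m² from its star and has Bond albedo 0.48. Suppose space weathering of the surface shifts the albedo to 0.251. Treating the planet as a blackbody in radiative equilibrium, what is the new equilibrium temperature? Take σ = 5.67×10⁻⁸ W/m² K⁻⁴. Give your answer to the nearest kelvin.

167 kelvin

With the new albedo, S(1−α₂)/4 = 44.38 W/m², so T₂ = 167.3 K.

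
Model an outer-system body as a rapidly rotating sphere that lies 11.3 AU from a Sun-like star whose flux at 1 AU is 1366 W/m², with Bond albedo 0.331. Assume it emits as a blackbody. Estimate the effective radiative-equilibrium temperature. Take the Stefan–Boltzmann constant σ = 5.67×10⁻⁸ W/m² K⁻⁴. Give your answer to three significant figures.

Flux at the orbit: S = 1366/(11.3)² = 10.70 W/m².
Averaging over the sphere, the absorbed flux is S(1−α)/4 = 1.789 W/m².
Balancing against σT⁴: T = (1.789/5.67×10⁻⁸)^(1/4) = 74.95 K.

74.9 K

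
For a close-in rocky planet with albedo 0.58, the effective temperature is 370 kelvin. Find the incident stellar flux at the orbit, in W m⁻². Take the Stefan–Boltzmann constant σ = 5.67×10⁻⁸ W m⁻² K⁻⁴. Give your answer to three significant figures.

10100 W m⁻²

Invert the energy balance for S: S = 4σT⁴/(1−α).
σT⁴ = 5.67×10⁻⁸·(370)⁴ = 1063 W m⁻².
So S = 4×1063/(1−0.58) = 10120 W m⁻².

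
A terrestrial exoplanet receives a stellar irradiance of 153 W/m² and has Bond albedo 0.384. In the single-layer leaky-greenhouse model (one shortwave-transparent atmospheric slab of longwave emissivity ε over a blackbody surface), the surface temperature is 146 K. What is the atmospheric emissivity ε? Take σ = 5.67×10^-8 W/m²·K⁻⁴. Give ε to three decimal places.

Effective temperature: T_e = [S(1−α)/(4σ)]^(1/4) = 142.8 K.
T_s⁴ = T_e⁴·2/(2−ε) → ε = 2 − 2(T_e/T_s)⁴ = 2 − 2·(142.8/146)⁴ = 0.1709.

0.171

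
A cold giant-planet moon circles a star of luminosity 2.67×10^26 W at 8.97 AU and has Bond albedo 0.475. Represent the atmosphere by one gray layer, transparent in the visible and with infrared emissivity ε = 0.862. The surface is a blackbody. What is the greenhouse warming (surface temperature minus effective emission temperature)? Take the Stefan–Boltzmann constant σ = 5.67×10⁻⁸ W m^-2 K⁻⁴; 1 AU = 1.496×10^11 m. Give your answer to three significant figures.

d = 8.97 × 1.496×10^11 m = 1.342×10^12 m.
Spreading L over a sphere of radius d: S = 2.67×10^26/(4π·1.34×10^12²) = 11.80 W m^-2.
At the top of the atmosphere, σT_e⁴ = S(1−α)/4 = 1.549 W m^-2, giving T_e = 72.29 K.
For a single slab of emissivity ε, T_s⁴ = 2T_e⁴/(2−ε); thus T_s = 72.29·(1.757)^(1/4) = 83.24 K.
T_s − T_e = 83.24 − 72.29 = 10.94 K.

10.9 kelvin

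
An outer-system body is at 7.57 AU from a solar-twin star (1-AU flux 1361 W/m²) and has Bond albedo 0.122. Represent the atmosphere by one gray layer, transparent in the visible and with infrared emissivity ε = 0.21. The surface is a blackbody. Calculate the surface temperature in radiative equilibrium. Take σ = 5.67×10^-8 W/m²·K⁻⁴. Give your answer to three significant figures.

101 K

Irradiance scales as 1/d², so S = 1361 W/m² × (1/7.57)² = 23.75 W/m².
At the top of the atmosphere, σT_e⁴ = S(1−α)/4 = 5.213 W/m², giving T_e = 97.92 K.
For a single slab of emissivity ε, T_s⁴ = 2T_e⁴/(2−ε); thus T_s = 97.92·(1.117)^(1/4) = 100.7 K.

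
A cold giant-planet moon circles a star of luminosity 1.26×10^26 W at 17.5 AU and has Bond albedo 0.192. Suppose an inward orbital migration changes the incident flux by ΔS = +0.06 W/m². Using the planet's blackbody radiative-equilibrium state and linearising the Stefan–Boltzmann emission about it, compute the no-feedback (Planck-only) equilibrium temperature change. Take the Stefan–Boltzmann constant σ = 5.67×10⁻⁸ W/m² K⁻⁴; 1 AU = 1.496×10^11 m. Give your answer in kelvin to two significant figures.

0.49 K

Orbital distance: d = 17.5 AU = 2.618×10^12 m.
S = L/(4πd²) = 1.463 W/m².
Reference equilibrium: T_e = [S(1−α)/(4σ)]^(1/4) = 47.78 K.
Only a fraction (1−α) is absorbed and it's spread over 4πR², so ΔF = (1−α)ΔS/4 = 0.01212 W/m².
Linearising σT⁴ gives d(σT⁴)/dT = 4σT_e³ = 0.02474 W/m² per K.
Hence the no-feedback warming is ΔF/(4σT_e³) = 0.490 K.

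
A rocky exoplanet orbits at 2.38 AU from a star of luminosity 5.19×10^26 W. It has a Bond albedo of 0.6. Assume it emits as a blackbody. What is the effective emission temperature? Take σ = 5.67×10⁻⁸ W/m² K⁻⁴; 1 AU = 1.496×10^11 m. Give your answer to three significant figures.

d = 2.38 × 1.496×10^11 m = 3.560×10^11 m.
Flux at the orbit: S = L/(4πd²) = 5.19×10^26/(4π·(3.56×10^11)²) = 325.8 W/m².
Absorbed flux (global mean): S(1−α)/4 = 325.8·0.4/4 = 32.58 W/m².
Set σT⁴ = 32.58 → T = (32.58/σ)^(1/4) = 154.8 K.

155 K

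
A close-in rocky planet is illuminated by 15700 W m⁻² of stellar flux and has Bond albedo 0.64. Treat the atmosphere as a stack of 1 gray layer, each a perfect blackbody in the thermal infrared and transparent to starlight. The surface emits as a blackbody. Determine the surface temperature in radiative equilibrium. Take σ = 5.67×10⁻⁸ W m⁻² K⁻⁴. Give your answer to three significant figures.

472 K

Top-of-atmosphere balance: σT_e⁴ = S(1−α)/4 = 1413 W m⁻² → T_e = 397.3 K.
With N = 1 opaque layers, T_s = (N+1)^(1/4)·T_e = 2^(1/4)·397.3 = 472.5 K.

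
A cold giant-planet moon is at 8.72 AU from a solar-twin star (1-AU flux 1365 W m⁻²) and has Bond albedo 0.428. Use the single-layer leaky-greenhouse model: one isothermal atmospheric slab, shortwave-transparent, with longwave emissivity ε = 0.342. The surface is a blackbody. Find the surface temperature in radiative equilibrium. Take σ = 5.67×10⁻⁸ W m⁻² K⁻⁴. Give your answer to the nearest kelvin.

Irradiance scales as 1/d², so S = 1365 W m⁻² × (1/8.72)² = 17.95 W m⁻².
Effective emission temperature (TOA balance): σT_e⁴ = S(1−α)/4 = 2.567 W m⁻² → T_e = 82.03 K.
The surface balance (absorbed SW + ε·downward IR = σT_s⁴) with T_a⁴ = T_s⁴/2 reduces to T_s = T_e·[2/(2−ε)]^¼ = 85.97 K.

86 K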